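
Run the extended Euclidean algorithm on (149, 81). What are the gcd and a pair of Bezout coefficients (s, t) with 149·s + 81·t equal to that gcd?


Euclidean algorithm on (149, 81) — divide until remainder is 0:
  149 = 1 · 81 + 68
  81 = 1 · 68 + 13
  68 = 5 · 13 + 3
  13 = 4 · 3 + 1
  3 = 3 · 1 + 0
gcd(149, 81) = 1.
Track Bezout coefficients alongside the remainders: start with r₀ = 149 = a·1 + b·0 (s = 1, t = 0) and r₁ = 81 = a·0 + b·1 (s = 0, t = 1); each new remainder r_{k+1} = r_{k-1} − q_k·r_k inherits s_{k+1} = s_{k-1} − q_k·s_k, t_{k+1} = t_{k-1} − q_k·t_k, so r_k = a·s_k + b·t_k at every step:
  q = 1: r = 68, s = 1 − 1·0 = 1, t = 0 − 1·1 = -1  (check: 149·1 + 81·(-1) = 68)
  q = 1: r = 13, s = 0 − 1·1 = -1, t = 1 − 1·(-1) = 2  (check: 149·(-1) + 81·2 = 13)
  q = 5: r = 3, s = 1 − 5·(-1) = 6, t = -1 − 5·2 = -11  (check: 149·6 + 81·(-11) = 3)
  q = 4: r = 1, s = -1 − 4·6 = -25, t = 2 − 4·(-11) = 46  (check: 149·(-25) + 81·46 = 1)
The row with r = 1 (the gcd) gives the Bezout coefficients s = -25, t = 46.
Result: 149 · (-25) + 81 · (46) = 1.

gcd(149, 81) = 1; s = -25, t = 46 (check: 149·(-25) + 81·46 = 1).


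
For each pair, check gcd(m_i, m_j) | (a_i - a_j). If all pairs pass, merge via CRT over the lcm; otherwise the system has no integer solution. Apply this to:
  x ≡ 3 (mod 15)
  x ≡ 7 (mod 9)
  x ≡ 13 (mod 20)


Moduli 15, 9, 20 are not pairwise coprime, so CRT works modulo lcm(m_i) when all pairwise compatibility conditions hold.
Pairwise compatibility: gcd(m_i, m_j) must divide a_i - a_j for every pair.
Merge one congruence at a time:
  Start: x ≡ 3 (mod 15).
  Combine with x ≡ 7 (mod 9): gcd(15, 9) = 3, and 7 - 3 = 4 is NOT divisible by 3.
    ⇒ system is inconsistent (no integer solution).

No solution (the system is inconsistent).


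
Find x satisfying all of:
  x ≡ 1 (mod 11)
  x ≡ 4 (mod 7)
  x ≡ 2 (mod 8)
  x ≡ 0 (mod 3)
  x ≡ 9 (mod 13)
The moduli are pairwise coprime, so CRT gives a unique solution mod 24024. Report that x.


Product of moduli M = 11 · 7 · 8 · 3 · 13 = 24024.
Merge one congruence at a time:
  Start: x ≡ 1 (mod 11).
  Combine with x ≡ 4 (mod 7); new modulus lcm = 77.
    Write x = 1 + 11·t and substitute into x ≡ 4 (mod 7): 11·t ≡ 4 − 1 = 3 (mod 7).
    Reduce coefficients mod 7: 4·t ≡ 3 (mod 7).
    The inverse of 4 mod 7 is 2 (since 4·2 = 8 = 1·7 + 1), so t ≡ 2·3 = 6 ≡ 6 (mod 7).
    Then x = 1 + 11·6 = 67, valid modulo lcm(11, 7) = 77: x ≡ 67 (mod 77).
  Combine with x ≡ 2 (mod 8); new modulus lcm = 616.
    Write x = 67 + 77·t and substitute into x ≡ 2 (mod 8): 77·t ≡ 2 − 67 = -65 (mod 8).
    Reduce coefficients mod 8: 5·t ≡ 7 (mod 8).
    The inverse of 5 mod 8 is 5 (since 5·5 = 25 = 3·8 + 1), so t ≡ 5·7 = 35 ≡ 3 (mod 8).
    Then x = 67 + 77·3 = 298, valid modulo lcm(77, 8) = 616: x ≡ 298 (mod 616).
  Combine with x ≡ 0 (mod 3); new modulus lcm = 1848.
    Write x = 298 + 616·t and substitute into x ≡ 0 (mod 3): 616·t ≡ 0 − 298 = -298 (mod 3).
    Reduce coefficients mod 3: 1·t ≡ 2 (mod 3).
    So t ≡ 2 (mod 3).
    Then x = 298 + 616·2 = 1530, valid modulo lcm(616, 3) = 1848: x ≡ 1530 (mod 1848).
  Combine with x ≡ 9 (mod 13); new modulus lcm = 24024.
    Write x = 1530 + 1848·t and substitute into x ≡ 9 (mod 13): 1848·t ≡ 9 − 1530 = -1521 (mod 13).
    Reduce coefficients mod 13: 2·t ≡ 0 (mod 13).
    The inverse of 2 mod 13 is 7 (since 2·7 = 14 = 1·13 + 1), so t ≡ 7·0 = 0 ≡ 0 (mod 13).
    Then x = 1530 + 1848·0 = 1530, valid modulo lcm(1848, 13) = 24024: x ≡ 1530 (mod 24024).
Verify against each original: 1530 mod 11 = 1, 1530 mod 7 = 4, 1530 mod 8 = 2, 1530 mod 3 = 0, 1530 mod 13 = 9.

x ≡ 1530 (mod 24024).


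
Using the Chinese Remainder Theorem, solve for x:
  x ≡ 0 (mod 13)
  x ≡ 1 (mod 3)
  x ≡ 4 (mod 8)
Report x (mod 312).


Moduli 13, 3, 8 are pairwise coprime; by CRT there is a unique solution modulo M = 13 · 3 · 8 = 312.
Solve pairwise, accumulating the modulus:
  Start with x ≡ 0 (mod 13).
  Combine with x ≡ 1 (mod 3): since gcd(13, 3) = 1, we get a unique residue mod 39.
    Write x = 0 + 13·t and substitute into x ≡ 1 (mod 3): 13·t ≡ 1 − 0 = 1 (mod 3).
    Reduce coefficients mod 3: 1·t ≡ 1 (mod 3).
    So t ≡ 1 (mod 3).
    Then x = 0 + 13·1 = 13, valid modulo lcm(13, 3) = 39: x ≡ 13 (mod 39).
  Combine with x ≡ 4 (mod 8): since gcd(39, 8) = 1, we get a unique residue mod 312.
    Write x = 13 + 39·t and substitute into x ≡ 4 (mod 8): 39·t ≡ 4 − 13 = -9 (mod 8).
    Reduce coefficients mod 8: 7·t ≡ 7 (mod 8).
    The inverse of 7 mod 8 is 7 (since 7·7 = 49 = 6·8 + 1), so t ≡ 7·7 = 49 ≡ 1 (mod 8).
    Then x = 13 + 39·1 = 52, valid modulo lcm(39, 8) = 312: x ≡ 52 (mod 312).
Verify: 52 mod 13 = 0 ✓, 52 mod 3 = 1 ✓, 52 mod 8 = 4 ✓.

x ≡ 52 (mod 312).


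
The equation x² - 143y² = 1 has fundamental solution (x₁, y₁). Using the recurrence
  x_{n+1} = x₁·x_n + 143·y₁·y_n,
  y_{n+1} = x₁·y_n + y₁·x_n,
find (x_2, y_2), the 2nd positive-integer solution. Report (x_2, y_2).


Step 1: Find the fundamental solution (x₁, y₁) of x² - 143y² = 1.
  Expand √143 as a continued fraction. a₀ = ⌊√143⌋ = 11; iterate m_{k+1} = d_k·a_k − m_k, d_{k+1} = (143 − m_{k+1}²)/d_k, a_{k+1} = ⌊(a₀ + m_{k+1})/d_{k+1}⌋ (starting m₀ = 0, d₀ = 1), with convergents p_k = a_k·p_{k-1} + p_{k-2}, q_k = a_k·q_{k-1} + q_{k-2} (p₋₁ = 1, q₋₁ = 0):
  k = 0: a₀ = 11; p₀/q₀ = 11/1; p₀² − 143·q₀² = 121 − 143 = -22.
  k = 1: m = 11, d = 22, a = ⌊(11 + 11)/22⌋ = 1; p/q = (1·11 + 1)/(1·1 + 0) = 12/1; p² − 143·q² = 144 − 143 = 1.
  The first convergent with p² − 143·q² = 1 gives the fundamental solution (x₁, y₁) = (12, 1).
Step 2: Apply the recurrence (x_{n+1}, y_{n+1}) = (x₁x_n + 143y₁y_n, x₁y_n + y₁x_n) repeatedly.
  From (x_1, y_1) = (12, 1): x_2 = 12·12 + 143·1·1 = 287; y_2 = 12·1 + 1·12 = 24.
Step 3: Verify x_2² - 143·y_2² = 82369 - 82368 = 1 (should be 1). ✓

(x_1, y_1) = (12, 1); (x_2, y_2) = (287, 24).


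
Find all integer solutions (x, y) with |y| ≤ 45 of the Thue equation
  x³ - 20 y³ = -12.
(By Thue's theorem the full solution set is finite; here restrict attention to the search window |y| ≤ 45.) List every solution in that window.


The equation is x³ - 20y³ = -12. For fixed y, x³ = 20·y³ − 12, so a solution requires the RHS to be a perfect cube.
Strategy: iterate y from -45 to 45, compute RHS = 20·y³ − 12, and check whether it is a (positive or negative) perfect cube.
Check small values of y:
  y = 0: RHS = -12 is not a perfect cube.
  y = 1: RHS = 8 = (2)³ ⇒ x = 2 works.
  y = -1: RHS = -32 is not a perfect cube.
  y = 2: RHS = 148 is not a perfect cube.
  y = -2: RHS = -172 is not a perfect cube.
  y = 3: RHS = 528 is not a perfect cube.
  y = -3: RHS = -552 is not a perfect cube.
Continuing the search up to |y| = 45 finds no further solutions beyond those listed.
Collected solutions: (2, 1).

Solutions (with |y| ≤ 45): (2, 1).


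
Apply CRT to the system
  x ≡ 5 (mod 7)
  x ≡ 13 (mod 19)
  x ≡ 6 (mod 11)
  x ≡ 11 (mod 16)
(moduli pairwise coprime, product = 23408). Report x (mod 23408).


Product of moduli M = 7 · 19 · 11 · 16 = 23408.
Merge one congruence at a time:
  Start: x ≡ 5 (mod 7).
  Combine with x ≡ 13 (mod 19); new modulus lcm = 133.
    Write x = 5 + 7·t and substitute into x ≡ 13 (mod 19): 7·t ≡ 13 − 5 = 8 (mod 19).
    The inverse of 7 mod 19 is 11 (since 7·11 = 77 = 4·19 + 1), so t ≡ 11·8 = 88 ≡ 12 (mod 19).
    Then x = 5 + 7·12 = 89, valid modulo lcm(7, 19) = 133: x ≡ 89 (mod 133).
  Combine with x ≡ 6 (mod 11); new modulus lcm = 1463.
    Write x = 89 + 133·t and substitute into x ≡ 6 (mod 11): 133·t ≡ 6 − 89 = -83 (mod 11).
    Reduce coefficients mod 11: 1·t ≡ 5 (mod 11).
    So t ≡ 5 (mod 11).
    Then x = 89 + 133·5 = 754, valid modulo lcm(133, 11) = 1463: x ≡ 754 (mod 1463).
  Combine with x ≡ 11 (mod 16); new modulus lcm = 23408.
    Write x = 754 + 1463·t and substitute into x ≡ 11 (mod 16): 1463·t ≡ 11 − 754 = -743 (mod 16).
    Reduce coefficients mod 16: 7·t ≡ 9 (mod 16).
    The inverse of 7 mod 16 is 7 (since 7·7 = 49 = 3·16 + 1), so t ≡ 7·9 = 63 ≡ 15 (mod 16).
    Then x = 754 + 1463·15 = 22699, valid modulo lcm(1463, 16) = 23408: x ≡ 22699 (mod 23408).
Verify against each original: 22699 mod 7 = 5, 22699 mod 19 = 13, 22699 mod 11 = 6, 22699 mod 16 = 11.

x ≡ 22699 (mod 23408).


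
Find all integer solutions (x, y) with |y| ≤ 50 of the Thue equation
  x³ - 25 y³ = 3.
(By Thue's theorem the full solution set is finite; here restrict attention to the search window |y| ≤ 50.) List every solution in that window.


The equation is x³ - 25y³ = 3. For fixed y, x³ = 25·y³ + 3, so a solution requires the RHS to be a perfect cube.
Strategy: iterate y from -50 to 50, compute RHS = 25·y³ + 3, and check whether it is a (positive or negative) perfect cube.
Check small values of y:
  y = 0: RHS = 3 is not a perfect cube.
  y = 1: RHS = 28 is not a perfect cube.
  y = -1: RHS = -22 is not a perfect cube.
  y = 2: RHS = 203 is not a perfect cube.
  y = -2: RHS = -197 is not a perfect cube.
  y = 3: RHS = 678 is not a perfect cube.
  y = -3: RHS = -672 is not a perfect cube.
Continuing the search up to |y| = 50 finds no solutions either.
No (x, y) in the scanned range satisfies the equation.

No integer solutions with |y| ≤ 50.


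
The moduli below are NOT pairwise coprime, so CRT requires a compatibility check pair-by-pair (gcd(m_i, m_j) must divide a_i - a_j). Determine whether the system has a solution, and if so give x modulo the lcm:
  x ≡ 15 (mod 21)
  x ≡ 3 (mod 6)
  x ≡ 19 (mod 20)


Moduli 21, 6, 20 are not pairwise coprime, so CRT works modulo lcm(m_i) when all pairwise compatibility conditions hold.
Pairwise compatibility: gcd(m_i, m_j) must divide a_i - a_j for every pair.
Merge one congruence at a time:
  Start: x ≡ 15 (mod 21).
  Combine with x ≡ 3 (mod 6): gcd(21, 6) = 3; 3 - 15 = -12, which IS divisible by 3, so compatible.
    Write x = 15 + 21·t and substitute into x ≡ 3 (mod 6): 21·t ≡ 3 − 15 = -12 (mod 6).
    Divide the congruence (and modulus) by g = 3: 7·t ≡ -4 (mod 2).
    Reduce coefficients mod 2: 1·t ≡ 0 (mod 2).
    So t ≡ 0 (mod 2).
    Then x = 15 + 21·0 = 15, valid modulo lcm(21, 6) = 42: x ≡ 15 (mod 42).
  Combine with x ≡ 19 (mod 20): gcd(42, 20) = 2; 19 - 15 = 4, which IS divisible by 2, so compatible.
    Write x = 15 + 42·t and substitute into x ≡ 19 (mod 20): 42·t ≡ 19 − 15 = 4 (mod 20).
    Divide the congruence (and modulus) by g = 2: 21·t ≡ 2 (mod 10).
    Reduce coefficients mod 10: 1·t ≡ 2 (mod 10).
    So t ≡ 2 (mod 10).
    Then x = 15 + 42·2 = 99, valid modulo lcm(42, 20) = 420: x ≡ 99 (mod 420).
Verify: 99 mod 21 = 15, 99 mod 6 = 3, 99 mod 20 = 19.

x ≡ 99 (mod 420).


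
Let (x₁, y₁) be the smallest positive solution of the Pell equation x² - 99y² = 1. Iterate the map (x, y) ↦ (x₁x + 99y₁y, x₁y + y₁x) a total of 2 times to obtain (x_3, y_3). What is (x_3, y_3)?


Step 1: Find the fundamental solution (x₁, y₁) of x² - 99y² = 1.
  Expand √99 as a continued fraction. a₀ = ⌊√99⌋ = 9; iterate m_{k+1} = d_k·a_k − m_k, d_{k+1} = (99 − m_{k+1}²)/d_k, a_{k+1} = ⌊(a₀ + m_{k+1})/d_{k+1}⌋ (starting m₀ = 0, d₀ = 1), with convergents p_k = a_k·p_{k-1} + p_{k-2}, q_k = a_k·q_{k-1} + q_{k-2} (p₋₁ = 1, q₋₁ = 0):
  k = 0: a₀ = 9; p₀/q₀ = 9/1; p₀² − 99·q₀² = 81 − 99 = -18.
  k = 1: m = 9, d = 18, a = ⌊(9 + 9)/18⌋ = 1; p/q = (1·9 + 1)/(1·1 + 0) = 10/1; p² − 99·q² = 100 − 99 = 1.
  The first convergent with p² − 99·q² = 1 gives the fundamental solution (x₁, y₁) = (10, 1).
Step 2: Apply the recurrence (x_{n+1}, y_{n+1}) = (x₁x_n + 99y₁y_n, x₁y_n + y₁x_n) repeatedly.
  From (x_1, y_1) = (10, 1): x_2 = 10·10 + 99·1·1 = 199; y_2 = 10·1 + 1·10 = 20.
  From (x_2, y_2) = (199, 20): x_3 = 10·199 + 99·1·20 = 3970; y_3 = 10·20 + 1·199 = 399.
Step 3: Verify x_3² - 99·y_3² = 15760900 - 15760899 = 1 (should be 1). ✓

(x_1, y_1) = (10, 1); (x_3, y_3) = (3970, 399).


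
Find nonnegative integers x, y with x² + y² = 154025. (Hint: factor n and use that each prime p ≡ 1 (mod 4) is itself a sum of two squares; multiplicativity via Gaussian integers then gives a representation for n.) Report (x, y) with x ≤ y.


Step 1: Factor n = 154025 = 5^2 · 61 · 101.
Step 2: Check the mod-4 condition on each prime factor: 5 ≡ 1 (mod 4), exponent 2; 61 ≡ 1 (mod 4), exponent 1; 101 ≡ 1 (mod 4), exponent 1.
All primes ≡ 3 (mod 4) appear to even exponent (or don't appear), so by the two-squares theorem n IS expressible as a sum of two squares.
Step 3: Build a representation. Group n = k² · m with k = 5 and m = 61 · 101 = 6161 (a product of primes ≡ 1 (mod 4)); a representation of m scales to one of n via (k·x)² + (k·y)² = k²(x² + y²). Each prime p ≡ 1 (mod 4) is itself a sum of two squares; find a² by testing p − a² for a perfect square:
  61: 61 − 1² = 60, 61 − 2² = 57, 61 − 3² = 52, 61 − 4² = 45, 61 − 5² = 36 = 6² ⇒ 61 = 5² + 6².
  101: 101 − 1² = 100 = 10² ⇒ 101 = 1² + 10².
  Combine using the Brahmagupta–Fibonacci identity (a² + b²)(c² + d²) = (ac − bd)² + (ad + bc)² = (ac + bd)² + (ad − bc)²:
  61 · 101 = 6161: from (5² + 6²)(1² + 10²), take (5·1 − 6·10, 5·10 + 6·1) = (5 − 60, 50 + 6) = (-55, 56); dropping signs (only squares matter) gives (55, 56); check 55² + 56² = 3025 + 3136 = 6161 ✓.
  Scale by k = 5: (5·55, 5·56) = (275, 280).
Step 4: Order so x ≤ y and verify: 275² + 280² = 75625 + 78400 = 154025 = n. ✓

n = 154025 = 275² + 280² (one valid representation with x ≤ y).


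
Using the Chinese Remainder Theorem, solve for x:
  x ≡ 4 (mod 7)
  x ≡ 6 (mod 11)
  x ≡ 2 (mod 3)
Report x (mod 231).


Moduli 7, 11, 3 are pairwise coprime; by CRT there is a unique solution modulo M = 7 · 11 · 3 = 231.
Solve pairwise, accumulating the modulus:
  Start with x ≡ 4 (mod 7).
  Combine with x ≡ 6 (mod 11): since gcd(7, 11) = 1, we get a unique residue mod 77.
    Write x = 4 + 7·t and substitute into x ≡ 6 (mod 11): 7·t ≡ 6 − 4 = 2 (mod 11).
    The inverse of 7 mod 11 is 8 (since 7·8 = 56 = 5·11 + 1), so t ≡ 8·2 = 16 ≡ 5 (mod 11).
    Then x = 4 + 7·5 = 39, valid modulo lcm(7, 11) = 77: x ≡ 39 (mod 77).
  Combine with x ≡ 2 (mod 3): since gcd(77, 3) = 1, we get a unique residue mod 231.
    Write x = 39 + 77·t and substitute into x ≡ 2 (mod 3): 77·t ≡ 2 − 39 = -37 (mod 3).
    Reduce coefficients mod 3: 2·t ≡ 2 (mod 3).
    The inverse of 2 mod 3 is 2 (since 2·2 = 4 = 1·3 + 1), so t ≡ 2·2 = 4 ≡ 1 (mod 3).
    Then x = 39 + 77·1 = 116, valid modulo lcm(77, 3) = 231: x ≡ 116 (mod 231).
Verify: 116 mod 7 = 4 ✓, 116 mod 11 = 6 ✓, 116 mod 3 = 2 ✓.

x ≡ 116 (mod 231).


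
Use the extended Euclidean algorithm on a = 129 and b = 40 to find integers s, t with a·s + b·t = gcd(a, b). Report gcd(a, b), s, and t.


Euclidean algorithm on (129, 40) — divide until remainder is 0:
  129 = 3 · 40 + 9
  40 = 4 · 9 + 4
  9 = 2 · 4 + 1
  4 = 4 · 1 + 0
gcd(129, 40) = 1.
Track Bezout coefficients alongside the remainders: start with r₀ = 129 = a·1 + b·0 (s = 1, t = 0) and r₁ = 40 = a·0 + b·1 (s = 0, t = 1); each new remainder r_{k+1} = r_{k-1} − q_k·r_k inherits s_{k+1} = s_{k-1} − q_k·s_k, t_{k+1} = t_{k-1} − q_k·t_k, so r_k = a·s_k + b·t_k at every step:
  q = 3: r = 9, s = 1 − 3·0 = 1, t = 0 − 3·1 = -3  (check: 129·1 + 40·(-3) = 9)
  q = 4: r = 4, s = 0 − 4·1 = -4, t = 1 − 4·(-3) = 13  (check: 129·(-4) + 40·13 = 4)
  q = 2: r = 1, s = 1 − 2·(-4) = 9, t = -3 − 2·13 = -29  (check: 129·9 + 40·(-29) = 1)
The row with r = 1 (the gcd) gives the Bezout coefficients s = 9, t = -29.
Result: 129 · (9) + 40 · (-29) = 1.

gcd(129, 40) = 1; s = 9, t = -29 (check: 129·9 + 40·(-29) = 1).


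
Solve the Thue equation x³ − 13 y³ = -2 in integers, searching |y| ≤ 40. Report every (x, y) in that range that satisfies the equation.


The equation is x³ - 13y³ = -2. For fixed y, x³ = 13·y³ − 2, so a solution requires the RHS to be a perfect cube.
Strategy: iterate y from -40 to 40, compute RHS = 13·y³ − 2, and check whether it is a (positive or negative) perfect cube.
Check small values of y:
  y = 0: RHS = -2 is not a perfect cube.
  y = 1: RHS = 11 is not a perfect cube.
  y = -1: RHS = -15 is not a perfect cube.
  y = 2: RHS = 102 is not a perfect cube.
  y = -2: RHS = -106 is not a perfect cube.
  y = 3: RHS = 349 is not a perfect cube.
  y = -3: RHS = -353 is not a perfect cube.
Continuing the search up to |y| = 40 finds no solutions either.
No (x, y) in the scanned range satisfies the equation.

No integer solutions with |y| ≤ 40.


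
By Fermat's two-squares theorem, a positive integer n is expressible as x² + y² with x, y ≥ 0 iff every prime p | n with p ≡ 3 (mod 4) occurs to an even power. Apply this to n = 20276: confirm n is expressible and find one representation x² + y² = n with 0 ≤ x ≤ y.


Step 1: Factor n = 20276 = 2^2 · 37 · 137.
Step 2: Check the mod-4 condition on each prime factor: 2 = 2 (special); 37 ≡ 1 (mod 4), exponent 1; 137 ≡ 1 (mod 4), exponent 1.
All primes ≡ 3 (mod 4) appear to even exponent (or don't appear), so by the two-squares theorem n IS expressible as a sum of two squares.
Step 3: Build a representation. Group n = k² · m with k = 2 and m = 37 · 137 = 5069 (a product of primes ≡ 1 (mod 4)); a representation of m scales to one of n via (k·x)² + (k·y)² = k²(x² + y²). Each prime p ≡ 1 (mod 4) is itself a sum of two squares; find a² by testing p − a² for a perfect square:
  37: 37 − 1² = 36 = 6² ⇒ 37 = 1² + 6².
  137: 137 − 1² = 136, 137 − 2² = 133, 137 − 3² = 128, 137 − 4² = 121 = 11² ⇒ 137 = 4² + 11².
  Combine using the Brahmagupta–Fibonacci identity (a² + b²)(c² + d²) = (ac − bd)² + (ad + bc)² = (ac + bd)² + (ad − bc)²:
  37 · 137 = 5069: from (1² + 6²)(4² + 11²), take (1·4 − 6·11, 1·11 + 6·4) = (4 − 66, 11 + 24) = (-62, 35); dropping signs (only squares matter) gives (62, 35); check 62² + 35² = 3844 + 1225 = 5069 ✓.
  Scale by k = 2: (2·62, 2·35) = (124, 70).
Step 4: Order so x ≤ y and verify: 70² + 124² = 4900 + 15376 = 20276 = n. ✓

n = 20276 = 70² + 124² (one valid representation with x ≤ y).


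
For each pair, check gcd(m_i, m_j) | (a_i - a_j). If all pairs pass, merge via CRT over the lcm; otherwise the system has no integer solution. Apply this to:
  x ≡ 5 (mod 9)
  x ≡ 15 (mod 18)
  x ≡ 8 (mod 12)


Moduli 9, 18, 12 are not pairwise coprime, so CRT works modulo lcm(m_i) when all pairwise compatibility conditions hold.
Pairwise compatibility: gcd(m_i, m_j) must divide a_i - a_j for every pair.
Merge one congruence at a time:
  Start: x ≡ 5 (mod 9).
  Combine with x ≡ 15 (mod 18): gcd(9, 18) = 9, and 15 - 5 = 10 is NOT divisible by 9.
    ⇒ system is inconsistent (no integer solution).

No solution (the system is inconsistent).


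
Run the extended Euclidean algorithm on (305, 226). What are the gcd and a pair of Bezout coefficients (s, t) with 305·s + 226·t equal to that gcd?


Euclidean algorithm on (305, 226) — divide until remainder is 0:
  305 = 1 · 226 + 79
  226 = 2 · 79 + 68
  79 = 1 · 68 + 11
  68 = 6 · 11 + 2
  11 = 5 · 2 + 1
  2 = 2 · 1 + 0
gcd(305, 226) = 1.
Track Bezout coefficients alongside the remainders: start with r₀ = 305 = a·1 + b·0 (s = 1, t = 0) and r₁ = 226 = a·0 + b·1 (s = 0, t = 1); each new remainder r_{k+1} = r_{k-1} − q_k·r_k inherits s_{k+1} = s_{k-1} − q_k·s_k, t_{k+1} = t_{k-1} − q_k·t_k, so r_k = a·s_k + b·t_k at every step:
  q = 1: r = 79, s = 1 − 1·0 = 1, t = 0 − 1·1 = -1  (check: 305·1 + 226·(-1) = 79)
  q = 2: r = 68, s = 0 − 2·1 = -2, t = 1 − 2·(-1) = 3  (check: 305·(-2) + 226·3 = 68)
  q = 1: r = 11, s = 1 − 1·(-2) = 3, t = -1 − 1·3 = -4  (check: 305·3 + 226·(-4) = 11)
  q = 6: r = 2, s = -2 − 6·3 = -20, t = 3 − 6·(-4) = 27  (check: 305·(-20) + 226·27 = 2)
  q = 5: r = 1, s = 3 − 5·(-20) = 103, t = -4 − 5·27 = -139  (check: 305·103 + 226·(-139) = 1)
The row with r = 1 (the gcd) gives the Bezout coefficients s = 103, t = -139.
Result: 305 · (103) + 226 · (-139) = 1.

gcd(305, 226) = 1; s = 103, t = -139 (check: 305·103 + 226·(-139) = 1).


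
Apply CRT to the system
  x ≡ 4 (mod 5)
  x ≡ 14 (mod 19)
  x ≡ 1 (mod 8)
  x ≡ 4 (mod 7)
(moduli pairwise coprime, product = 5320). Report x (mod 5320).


Product of moduli M = 5 · 19 · 8 · 7 = 5320.
Merge one congruence at a time:
  Start: x ≡ 4 (mod 5).
  Combine with x ≡ 14 (mod 19); new modulus lcm = 95.
    Write x = 4 + 5·t and substitute into x ≡ 14 (mod 19): 5·t ≡ 14 − 4 = 10 (mod 19).
    The inverse of 5 mod 19 is 4 (since 5·4 = 20 = 1·19 + 1), so t ≡ 4·10 = 40 ≡ 2 (mod 19).
    Then x = 4 + 5·2 = 14, valid modulo lcm(5, 19) = 95: x ≡ 14 (mod 95).
  Combine with x ≡ 1 (mod 8); new modulus lcm = 760.
    Write x = 14 + 95·t and substitute into x ≡ 1 (mod 8): 95·t ≡ 1 − 14 = -13 (mod 8).
    Reduce coefficients mod 8: 7·t ≡ 3 (mod 8).
    The inverse of 7 mod 8 is 7 (since 7·7 = 49 = 6·8 + 1), so t ≡ 7·3 = 21 ≡ 5 (mod 8).
    Then x = 14 + 95·5 = 489, valid modulo lcm(95, 8) = 760: x ≡ 489 (mod 760).
  Combine with x ≡ 4 (mod 7); new modulus lcm = 5320.
    Write x = 489 + 760·t and substitute into x ≡ 4 (mod 7): 760·t ≡ 4 − 489 = -485 (mod 7).
    Reduce coefficients mod 7: 4·t ≡ 5 (mod 7).
    The inverse of 4 mod 7 is 2 (since 4·2 = 8 = 1·7 + 1), so t ≡ 2·5 = 10 ≡ 3 (mod 7).
    Then x = 489 + 760·3 = 2769, valid modulo lcm(760, 7) = 5320: x ≡ 2769 (mod 5320).
Verify against each original: 2769 mod 5 = 4, 2769 mod 19 = 14, 2769 mod 8 = 1, 2769 mod 7 = 4.

x ≡ 2769 (mod 5320).


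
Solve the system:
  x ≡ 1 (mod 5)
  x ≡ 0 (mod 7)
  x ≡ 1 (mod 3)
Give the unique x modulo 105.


Moduli 5, 7, 3 are pairwise coprime; by CRT there is a unique solution modulo M = 5 · 7 · 3 = 105.
Solve pairwise, accumulating the modulus:
  Start with x ≡ 1 (mod 5).
  Combine with x ≡ 0 (mod 7): since gcd(5, 7) = 1, we get a unique residue mod 35.
    Write x = 1 + 5·t and substitute into x ≡ 0 (mod 7): 5·t ≡ 0 − 1 = -1 (mod 7).
    Reduce coefficients mod 7: 5·t ≡ 6 (mod 7).
    The inverse of 5 mod 7 is 3 (since 5·3 = 15 = 2·7 + 1), so t ≡ 3·6 = 18 ≡ 4 (mod 7).
    Then x = 1 + 5·4 = 21, valid modulo lcm(5, 7) = 35: x ≡ 21 (mod 35).
  Combine with x ≡ 1 (mod 3): since gcd(35, 3) = 1, we get a unique residue mod 105.
    Write x = 21 + 35·t and substitute into x ≡ 1 (mod 3): 35·t ≡ 1 − 21 = -20 (mod 3).
    Reduce coefficients mod 3: 2·t ≡ 1 (mod 3).
    The inverse of 2 mod 3 is 2 (since 2·2 = 4 = 1·3 + 1), so t ≡ 2·1 = 2 ≡ 2 (mod 3).
    Then x = 21 + 35·2 = 91, valid modulo lcm(35, 3) = 105: x ≡ 91 (mod 105).
Verify: 91 mod 5 = 1 ✓, 91 mod 7 = 0 ✓, 91 mod 3 = 1 ✓.

x ≡ 91 (mod 105).


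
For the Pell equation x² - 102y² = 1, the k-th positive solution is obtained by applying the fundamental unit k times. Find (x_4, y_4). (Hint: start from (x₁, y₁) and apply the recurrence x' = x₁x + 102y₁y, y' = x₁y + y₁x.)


Step 1: Find the fundamental solution (x₁, y₁) of x² - 102y² = 1.
  Expand √102 as a continued fraction. a₀ = ⌊√102⌋ = 10; iterate m_{k+1} = d_k·a_k − m_k, d_{k+1} = (102 − m_{k+1}²)/d_k, a_{k+1} = ⌊(a₀ + m_{k+1})/d_{k+1}⌋ (starting m₀ = 0, d₀ = 1), with convergents p_k = a_k·p_{k-1} + p_{k-2}, q_k = a_k·q_{k-1} + q_{k-2} (p₋₁ = 1, q₋₁ = 0):
  k = 0: a₀ = 10; p₀/q₀ = 10/1; p₀² − 102·q₀² = 100 − 102 = -2.
  k = 1: m = 10, d = 2, a = ⌊(10 + 10)/2⌋ = 10; p/q = (10·10 + 1)/(10·1 + 0) = 101/10; p² − 102·q² = 10201 − 10200 = 1.
  The first convergent with p² − 102·q² = 1 gives the fundamental solution (x₁, y₁) = (101, 10).
Step 2: Apply the recurrence (x_{n+1}, y_{n+1}) = (x₁x_n + 102y₁y_n, x₁y_n + y₁x_n) repeatedly.
  From (x_1, y_1) = (101, 10): x_2 = 101·101 + 102·10·10 = 20401; y_2 = 101·10 + 10·101 = 2020.
  From (x_2, y_2) = (20401, 2020): x_3 = 101·20401 + 102·10·2020 = 4120901; y_3 = 101·2020 + 10·20401 = 408030.
  From (x_3, y_3) = (4120901, 408030): x_4 = 101·4120901 + 102·10·408030 = 832401601; y_4 = 101·408030 + 10·4120901 = 82420040.
Step 3: Verify x_4² - 102·y_4² = 692892425347363201 - 692892425347363200 = 1 (should be 1). ✓

(x_1, y_1) = (101, 10); (x_4, y_4) = (832401601, 82420040).


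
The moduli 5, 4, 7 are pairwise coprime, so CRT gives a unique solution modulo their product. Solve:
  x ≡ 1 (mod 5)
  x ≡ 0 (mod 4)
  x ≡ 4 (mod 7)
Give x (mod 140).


Moduli 5, 4, 7 are pairwise coprime; by CRT there is a unique solution modulo M = 5 · 4 · 7 = 140.
Solve pairwise, accumulating the modulus:
  Start with x ≡ 1 (mod 5).
  Combine with x ≡ 0 (mod 4): since gcd(5, 4) = 1, we get a unique residue mod 20.
    Write x = 1 + 5·t and substitute into x ≡ 0 (mod 4): 5·t ≡ 0 − 1 = -1 (mod 4).
    Reduce coefficients mod 4: 1·t ≡ 3 (mod 4).
    So t ≡ 3 (mod 4).
    Then x = 1 + 5·3 = 16, valid modulo lcm(5, 4) = 20: x ≡ 16 (mod 20).
  Combine with x ≡ 4 (mod 7): since gcd(20, 7) = 1, we get a unique residue mod 140.
    Write x = 16 + 20·t and substitute into x ≡ 4 (mod 7): 20·t ≡ 4 − 16 = -12 (mod 7).
    Reduce coefficients mod 7: 6·t ≡ 2 (mod 7).
    The inverse of 6 mod 7 is 6 (since 6·6 = 36 = 5·7 + 1), so t ≡ 6·2 = 12 ≡ 5 (mod 7).
    Then x = 16 + 20·5 = 116, valid modulo lcm(20, 7) = 140: x ≡ 116 (mod 140).
Verify: 116 mod 5 = 1 ✓, 116 mod 4 = 0 ✓, 116 mod 7 = 4 ✓.

x ≡ 116 (mod 140).


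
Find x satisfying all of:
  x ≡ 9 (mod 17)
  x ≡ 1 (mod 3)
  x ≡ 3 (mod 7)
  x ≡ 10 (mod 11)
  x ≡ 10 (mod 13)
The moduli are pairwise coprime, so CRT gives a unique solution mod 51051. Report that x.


Product of moduli M = 17 · 3 · 7 · 11 · 13 = 51051.
Merge one congruence at a time:
  Start: x ≡ 9 (mod 17).
  Combine with x ≡ 1 (mod 3); new modulus lcm = 51.
    Write x = 9 + 17·t and substitute into x ≡ 1 (mod 3): 17·t ≡ 1 − 9 = -8 (mod 3).
    Reduce coefficients mod 3: 2·t ≡ 1 (mod 3).
    The inverse of 2 mod 3 is 2 (since 2·2 = 4 = 1·3 + 1), so t ≡ 2·1 = 2 ≡ 2 (mod 3).
    Then x = 9 + 17·2 = 43, valid modulo lcm(17, 3) = 51: x ≡ 43 (mod 51).
  Combine with x ≡ 3 (mod 7); new modulus lcm = 357.
    Write x = 43 + 51·t and substitute into x ≡ 3 (mod 7): 51·t ≡ 3 − 43 = -40 (mod 7).
    Reduce coefficients mod 7: 2·t ≡ 2 (mod 7).
    The inverse of 2 mod 7 is 4 (since 2·4 = 8 = 1·7 + 1), so t ≡ 4·2 = 8 ≡ 1 (mod 7).
    Then x = 43 + 51·1 = 94, valid modulo lcm(51, 7) = 357: x ≡ 94 (mod 357).
  Combine with x ≡ 10 (mod 11); new modulus lcm = 3927.
    Write x = 94 + 357·t and substitute into x ≡ 10 (mod 11): 357·t ≡ 10 − 94 = -84 (mod 11).
    Reduce coefficients mod 11: 5·t ≡ 4 (mod 11).
    The inverse of 5 mod 11 is 9 (since 5·9 = 45 = 4·11 + 1), so t ≡ 9·4 = 36 ≡ 3 (mod 11).
    Then x = 94 + 357·3 = 1165, valid modulo lcm(357, 11) = 3927: x ≡ 1165 (mod 3927).
  Combine with x ≡ 10 (mod 13); new modulus lcm = 51051.
    Write x = 1165 + 3927·t and substitute into x ≡ 10 (mod 13): 3927·t ≡ 10 − 1165 = -1155 (mod 13).
    Reduce coefficients mod 13: 1·t ≡ 2 (mod 13).
    So t ≡ 2 (mod 13).
    Then x = 1165 + 3927·2 = 9019, valid modulo lcm(3927, 13) = 51051: x ≡ 9019 (mod 51051).
Verify against each original: 9019 mod 17 = 9, 9019 mod 3 = 1, 9019 mod 7 = 3, 9019 mod 11 = 10, 9019 mod 13 = 10.

x ≡ 9019 (mod 51051).


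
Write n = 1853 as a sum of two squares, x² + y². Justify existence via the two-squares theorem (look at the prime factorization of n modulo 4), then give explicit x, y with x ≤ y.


Step 1: Factor n = 1853 = 17 · 109.
Step 2: Check the mod-4 condition on each prime factor: 17 ≡ 1 (mod 4), exponent 1; 109 ≡ 1 (mod 4), exponent 1.
All primes ≡ 3 (mod 4) appear to even exponent (or don't appear), so by the two-squares theorem n IS expressible as a sum of two squares.
Step 3: Build a representation. Here n = 17 · 109 is a product of primes ≡ 1 (mod 4). Each prime p ≡ 1 (mod 4) is itself a sum of two squares; find a² by testing p − a² for a perfect square:
  17: 17 − 1² = 16 = 4² ⇒ 17 = 1² + 4².
  109: 109 − 1² = 108, 109 − 2² = 105, 109 − 3² = 100 = 10² ⇒ 109 = 3² + 10².
  Combine using the Brahmagupta–Fibonacci identity (a² + b²)(c² + d²) = (ac − bd)² + (ad + bc)² = (ac + bd)² + (ad − bc)²:
  17 · 109 = 1853: from (1² + 4²)(3² + 10²), take (1·3 − 4·10, 1·10 + 4·3) = (3 − 40, 10 + 12) = (-37, 22); dropping signs (only squares matter) gives (37, 22); check 37² + 22² = 1369 + 484 = 1853 ✓.
Step 4: Order so x ≤ y and verify: 22² + 37² = 484 + 1369 = 1853 = n. ✓

n = 1853 = 22² + 37² (one valid representation with x ≤ y).


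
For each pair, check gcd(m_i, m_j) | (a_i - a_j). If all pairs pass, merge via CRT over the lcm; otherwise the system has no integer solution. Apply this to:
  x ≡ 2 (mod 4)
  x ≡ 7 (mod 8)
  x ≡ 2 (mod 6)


Moduli 4, 8, 6 are not pairwise coprime, so CRT works modulo lcm(m_i) when all pairwise compatibility conditions hold.
Pairwise compatibility: gcd(m_i, m_j) must divide a_i - a_j for every pair.
Merge one congruence at a time:
  Start: x ≡ 2 (mod 4).
  Combine with x ≡ 7 (mod 8): gcd(4, 8) = 4, and 7 - 2 = 5 is NOT divisible by 4.
    ⇒ system is inconsistent (no integer solution).

No solution (the system is inconsistent).


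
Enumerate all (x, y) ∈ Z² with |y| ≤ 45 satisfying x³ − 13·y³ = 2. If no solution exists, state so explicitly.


The equation is x³ - 13y³ = 2. For fixed y, x³ = 13·y³ + 2, so a solution requires the RHS to be a perfect cube.
Strategy: iterate y from -45 to 45, compute RHS = 13·y³ + 2, and check whether it is a (positive or negative) perfect cube.
Check small values of y:
  y = 0: RHS = 2 is not a perfect cube.
  y = 1: RHS = 15 is not a perfect cube.
  y = -1: RHS = -11 is not a perfect cube.
  y = 2: RHS = 106 is not a perfect cube.
  y = -2: RHS = -102 is not a perfect cube.
  y = 3: RHS = 353 is not a perfect cube.
  y = -3: RHS = -349 is not a perfect cube.
Continuing the search up to |y| = 45 finds no solutions either.
No (x, y) in the scanned range satisfies the equation.

No integer solutions with |y| ≤ 45.


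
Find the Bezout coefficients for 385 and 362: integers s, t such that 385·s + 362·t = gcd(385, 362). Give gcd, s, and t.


Euclidean algorithm on (385, 362) — divide until remainder is 0:
  385 = 1 · 362 + 23
  362 = 15 · 23 + 17
  23 = 1 · 17 + 6
  17 = 2 · 6 + 5
  6 = 1 · 5 + 1
  5 = 5 · 1 + 0
gcd(385, 362) = 1.
Track Bezout coefficients alongside the remainders: start with r₀ = 385 = a·1 + b·0 (s = 1, t = 0) and r₁ = 362 = a·0 + b·1 (s = 0, t = 1); each new remainder r_{k+1} = r_{k-1} − q_k·r_k inherits s_{k+1} = s_{k-1} − q_k·s_k, t_{k+1} = t_{k-1} − q_k·t_k, so r_k = a·s_k + b·t_k at every step:
  q = 1: r = 23, s = 1 − 1·0 = 1, t = 0 − 1·1 = -1  (check: 385·1 + 362·(-1) = 23)
  q = 15: r = 17, s = 0 − 15·1 = -15, t = 1 − 15·(-1) = 16  (check: 385·(-15) + 362·16 = 17)
  q = 1: r = 6, s = 1 − 1·(-15) = 16, t = -1 − 1·16 = -17  (check: 385·16 + 362·(-17) = 6)
  q = 2: r = 5, s = -15 − 2·16 = -47, t = 16 − 2·(-17) = 50  (check: 385·(-47) + 362·50 = 5)
  q = 1: r = 1, s = 16 − 1·(-47) = 63, t = -17 − 1·50 = -67  (check: 385·63 + 362·(-67) = 1)
The row with r = 1 (the gcd) gives the Bezout coefficients s = 63, t = -67.
Result: 385 · (63) + 362 · (-67) = 1.

gcd(385, 362) = 1; s = 63, t = -67 (check: 385·63 + 362·(-67) = 1).


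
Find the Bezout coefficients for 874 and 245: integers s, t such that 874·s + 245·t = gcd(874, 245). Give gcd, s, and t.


Euclidean algorithm on (874, 245) — divide until remainder is 0:
  874 = 3 · 245 + 139
  245 = 1 · 139 + 106
  139 = 1 · 106 + 33
  106 = 3 · 33 + 7
  33 = 4 · 7 + 5
  7 = 1 · 5 + 2
  5 = 2 · 2 + 1
  2 = 2 · 1 + 0
gcd(874, 245) = 1.
Track Bezout coefficients alongside the remainders: start with r₀ = 874 = a·1 + b·0 (s = 1, t = 0) and r₁ = 245 = a·0 + b·1 (s = 0, t = 1); each new remainder r_{k+1} = r_{k-1} − q_k·r_k inherits s_{k+1} = s_{k-1} − q_k·s_k, t_{k+1} = t_{k-1} − q_k·t_k, so r_k = a·s_k + b·t_k at every step:
  q = 3: r = 139, s = 1 − 3·0 = 1, t = 0 − 3·1 = -3  (check: 874·1 + 245·(-3) = 139)
  q = 1: r = 106, s = 0 − 1·1 = -1, t = 1 − 1·(-3) = 4  (check: 874·(-1) + 245·4 = 106)
  q = 1: r = 33, s = 1 − 1·(-1) = 2, t = -3 − 1·4 = -7  (check: 874·2 + 245·(-7) = 33)
  q = 3: r = 7, s = -1 − 3·2 = -7, t = 4 − 3·(-7) = 25  (check: 874·(-7) + 245·25 = 7)
  q = 4: r = 5, s = 2 − 4·(-7) = 30, t = -7 − 4·25 = -107  (check: 874·30 + 245·(-107) = 5)
  q = 1: r = 2, s = -7 − 1·30 = -37, t = 25 − 1·(-107) = 132  (check: 874·(-37) + 245·132 = 2)
  q = 2: r = 1, s = 30 − 2·(-37) = 104, t = -107 − 2·132 = -371  (check: 874·104 + 245·(-371) = 1)
The row with r = 1 (the gcd) gives the Bezout coefficients s = 104, t = -371.
Result: 874 · (104) + 245 · (-371) = 1.

gcd(874, 245) = 1; s = 104, t = -371 (check: 874·104 + 245·(-371) = 1).


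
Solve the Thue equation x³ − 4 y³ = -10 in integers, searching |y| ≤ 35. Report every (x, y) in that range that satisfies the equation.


The equation is x³ - 4y³ = -10. For fixed y, x³ = 4·y³ − 10, so a solution requires the RHS to be a perfect cube.
Strategy: iterate y from -35 to 35, compute RHS = 4·y³ − 10, and check whether it is a (positive or negative) perfect cube.
Check small values of y:
  y = 0: RHS = -10 is not a perfect cube.
  y = 1: RHS = -6 is not a perfect cube.
  y = -1: RHS = -14 is not a perfect cube.
  y = 2: RHS = 22 is not a perfect cube.
  y = -2: RHS = -42 is not a perfect cube.
  y = 3: RHS = 98 is not a perfect cube.
  y = -3: RHS = -118 is not a perfect cube.
Continuing the search up to |y| = 35 finds no solutions either.
No (x, y) in the scanned range satisfies the equation.

No integer solutions with |y| ≤ 35.


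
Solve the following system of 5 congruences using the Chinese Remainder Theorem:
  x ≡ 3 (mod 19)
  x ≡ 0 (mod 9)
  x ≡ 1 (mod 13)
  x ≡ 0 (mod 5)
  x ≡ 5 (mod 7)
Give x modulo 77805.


Product of moduli M = 19 · 9 · 13 · 5 · 7 = 77805.
Merge one congruence at a time:
  Start: x ≡ 3 (mod 19).
  Combine with x ≡ 0 (mod 9); new modulus lcm = 171.
    Write x = 3 + 19·t and substitute into x ≡ 0 (mod 9): 19·t ≡ 0 − 3 = -3 (mod 9).
    Reduce coefficients mod 9: 1·t ≡ 6 (mod 9).
    So t ≡ 6 (mod 9).
    Then x = 3 + 19·6 = 117, valid modulo lcm(19, 9) = 171: x ≡ 117 (mod 171).
  Combine with x ≡ 1 (mod 13); new modulus lcm = 2223.
    Write x = 117 + 171·t and substitute into x ≡ 1 (mod 13): 171·t ≡ 1 − 117 = -116 (mod 13).
    Reduce coefficients mod 13: 2·t ≡ 1 (mod 13).
    The inverse of 2 mod 13 is 7 (since 2·7 = 14 = 1·13 + 1), so t ≡ 7·1 = 7 ≡ 7 (mod 13).
    Then x = 117 + 171·7 = 1314, valid modulo lcm(171, 13) = 2223: x ≡ 1314 (mod 2223).
  Combine with x ≡ 0 (mod 5); new modulus lcm = 11115.
    Write x = 1314 + 2223·t and substitute into x ≡ 0 (mod 5): 2223·t ≡ 0 − 1314 = -1314 (mod 5).
    Reduce coefficients mod 5: 3·t ≡ 1 (mod 5).
    The inverse of 3 mod 5 is 2 (since 3·2 = 6 = 1·5 + 1), so t ≡ 2·1 = 2 ≡ 2 (mod 5).
    Then x = 1314 + 2223·2 = 5760, valid modulo lcm(2223, 5) = 11115: x ≡ 5760 (mod 11115).
  Combine with x ≡ 5 (mod 7); new modulus lcm = 77805.
    Write x = 5760 + 11115·t and substitute into x ≡ 5 (mod 7): 11115·t ≡ 5 − 5760 = -5755 (mod 7).
    Reduce coefficients mod 7: 6·t ≡ 6 (mod 7).
    The inverse of 6 mod 7 is 6 (since 6·6 = 36 = 5·7 + 1), so t ≡ 6·6 = 36 ≡ 1 (mod 7).
    Then x = 5760 + 11115·1 = 16875, valid modulo lcm(11115, 7) = 77805: x ≡ 16875 (mod 77805).
Verify against each original: 16875 mod 19 = 3, 16875 mod 9 = 0, 16875 mod 13 = 1, 16875 mod 5 = 0, 16875 mod 7 = 5.

x ≡ 16875 (mod 77805).


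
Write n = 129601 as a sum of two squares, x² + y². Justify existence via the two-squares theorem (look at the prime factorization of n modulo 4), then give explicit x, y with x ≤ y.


Step 1: Factor n = 129601 = 29 · 41 · 109.
Step 2: Check the mod-4 condition on each prime factor: 29 ≡ 1 (mod 4), exponent 1; 41 ≡ 1 (mod 4), exponent 1; 109 ≡ 1 (mod 4), exponent 1.
All primes ≡ 3 (mod 4) appear to even exponent (or don't appear), so by the two-squares theorem n IS expressible as a sum of two squares.
Step 3: Build a representation. Here n = 29 · 41 · 109 is a product of primes ≡ 1 (mod 4). Each prime p ≡ 1 (mod 4) is itself a sum of two squares; find a² by testing p − a² for a perfect square:
  29: 29 − 1² = 28, 29 − 2² = 25 = 5² ⇒ 29 = 2² + 5².
  41: 41 − 1² = 40, 41 − 2² = 37, 41 − 3² = 32, 41 − 4² = 25 = 5² ⇒ 41 = 4² + 5².
  109: 109 − 1² = 108, 109 − 2² = 105, 109 − 3² = 100 = 10² ⇒ 109 = 3² + 10².
  Combine using the Brahmagupta–Fibonacci identity (a² + b²)(c² + d²) = (ac − bd)² + (ad + bc)² = (ac + bd)² + (ad − bc)²:
  29 · 41 = 1189: from (2² + 5²)(4² + 5²), take (2·4 − 5·5, 2·5 + 5·4) = (8 − 25, 10 + 20) = (-17, 30); dropping signs (only squares matter) gives (17, 30); check 17² + 30² = 289 + 900 = 1189 ✓.
  1189 · 109 = 129601: from (17² + 30²)(3² + 10²), take (17·3 − 30·10, 17·10 + 30·3) = (51 − 300, 170 + 90) = (-249, 260); dropping signs (only squares matter) gives (249, 260); check 249² + 260² = 62001 + 67600 = 129601 ✓.
Step 4: Order so x ≤ y and verify: 249² + 260² = 62001 + 67600 = 129601 = n. ✓

n = 129601 = 249² + 260² (one valid representation with x ≤ y).


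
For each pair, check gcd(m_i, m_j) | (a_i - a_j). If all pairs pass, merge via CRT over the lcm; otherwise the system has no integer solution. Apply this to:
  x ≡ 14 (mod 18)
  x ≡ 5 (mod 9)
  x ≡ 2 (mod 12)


Moduli 18, 9, 12 are not pairwise coprime, so CRT works modulo lcm(m_i) when all pairwise compatibility conditions hold.
Pairwise compatibility: gcd(m_i, m_j) must divide a_i - a_j for every pair.
Merge one congruence at a time:
  Start: x ≡ 14 (mod 18).
  Combine with x ≡ 5 (mod 9): gcd(18, 9) = 9; 5 - 14 = -9, which IS divisible by 9, so compatible.
    Write x = 14 + 18·t and substitute into x ≡ 5 (mod 9): 18·t ≡ 5 − 14 = -9 (mod 9).
    Divide the congruence (and modulus) by g = 9: 2·t ≡ -1 (mod 1).
    Modulo 1 every t works; take t = 0.
    Then x = 14 + 18·0 = 14, valid modulo lcm(18, 9) = 18: x ≡ 14 (mod 18).
  Combine with x ≡ 2 (mod 12): gcd(18, 12) = 6; 2 - 14 = -12, which IS divisible by 6, so compatible.
    Write x = 14 + 18·t and substitute into x ≡ 2 (mod 12): 18·t ≡ 2 − 14 = -12 (mod 12).
    Divide the congruence (and modulus) by g = 6: 3·t ≡ -2 (mod 2).
    Reduce coefficients mod 2: 1·t ≡ 0 (mod 2).
    So t ≡ 0 (mod 2).
    Then x = 14 + 18·0 = 14, valid modulo lcm(18, 12) = 36: x ≡ 14 (mod 36).
Verify: 14 mod 18 = 14, 14 mod 9 = 5, 14 mod 12 = 2.

x ≡ 14 (mod 36).


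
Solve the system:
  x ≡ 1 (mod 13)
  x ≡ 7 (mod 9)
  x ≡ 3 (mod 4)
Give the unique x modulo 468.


Moduli 13, 9, 4 are pairwise coprime; by CRT there is a unique solution modulo M = 13 · 9 · 4 = 468.
Solve pairwise, accumulating the modulus:
  Start with x ≡ 1 (mod 13).
  Combine with x ≡ 7 (mod 9): since gcd(13, 9) = 1, we get a unique residue mod 117.
    Write x = 1 + 13·t and substitute into x ≡ 7 (mod 9): 13·t ≡ 7 − 1 = 6 (mod 9).
    Reduce coefficients mod 9: 4·t ≡ 6 (mod 9).
    The inverse of 4 mod 9 is 7 (since 4·7 = 28 = 3·9 + 1), so t ≡ 7·6 = 42 ≡ 6 (mod 9).
    Then x = 1 + 13·6 = 79, valid modulo lcm(13, 9) = 117: x ≡ 79 (mod 117).
  Combine with x ≡ 3 (mod 4): since gcd(117, 4) = 1, we get a unique residue mod 468.
    Write x = 79 + 117·t and substitute into x ≡ 3 (mod 4): 117·t ≡ 3 − 79 = -76 (mod 4).
    Reduce coefficients mod 4: 1·t ≡ 0 (mod 4).
    So t ≡ 0 (mod 4).
    Then x = 79 + 117·0 = 79, valid modulo lcm(117, 4) = 468: x ≡ 79 (mod 468).
Verify: 79 mod 13 = 1 ✓, 79 mod 9 = 7 ✓, 79 mod 4 = 3 ✓.

x ≡ 79 (mod 468).
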